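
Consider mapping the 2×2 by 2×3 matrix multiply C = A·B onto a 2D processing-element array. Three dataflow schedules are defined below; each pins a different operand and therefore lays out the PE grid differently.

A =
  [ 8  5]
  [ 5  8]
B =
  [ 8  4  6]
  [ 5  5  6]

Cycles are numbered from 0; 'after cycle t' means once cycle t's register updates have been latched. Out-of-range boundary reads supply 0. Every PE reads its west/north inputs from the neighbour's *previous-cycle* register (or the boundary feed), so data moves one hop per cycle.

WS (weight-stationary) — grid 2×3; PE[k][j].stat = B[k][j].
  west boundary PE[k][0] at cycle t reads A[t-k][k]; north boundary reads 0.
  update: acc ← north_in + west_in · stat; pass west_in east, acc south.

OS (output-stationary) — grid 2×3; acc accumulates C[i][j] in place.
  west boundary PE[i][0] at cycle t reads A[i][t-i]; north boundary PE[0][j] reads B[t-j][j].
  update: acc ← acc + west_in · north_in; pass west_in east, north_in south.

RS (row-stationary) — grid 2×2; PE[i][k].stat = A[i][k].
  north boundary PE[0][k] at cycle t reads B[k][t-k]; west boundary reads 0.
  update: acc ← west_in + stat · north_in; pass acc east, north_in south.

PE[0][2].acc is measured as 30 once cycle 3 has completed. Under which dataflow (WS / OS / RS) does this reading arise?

— WS: 2×3; PE[0][2] trace:
  0: (0,2).acc=0  regs=<0,0>
  1: (0,2).acc=0  regs=<0,0>
  2: (0,2).acc=48  regs=<8,48>
  3: (0,2).acc=30  regs=<5,30>
— OS: 2×3; PE[0][2] trace:
  0: (0,2).acc=0  regs=<0,0>
  1: (0,2).acc=0  regs=<0,0>
  2: (0,2).acc=48  regs=<8,6>
  3: (0,2).acc=78  regs=<5,6>
— RS: 2×2 array has no PE[0][2].

dataflow = WS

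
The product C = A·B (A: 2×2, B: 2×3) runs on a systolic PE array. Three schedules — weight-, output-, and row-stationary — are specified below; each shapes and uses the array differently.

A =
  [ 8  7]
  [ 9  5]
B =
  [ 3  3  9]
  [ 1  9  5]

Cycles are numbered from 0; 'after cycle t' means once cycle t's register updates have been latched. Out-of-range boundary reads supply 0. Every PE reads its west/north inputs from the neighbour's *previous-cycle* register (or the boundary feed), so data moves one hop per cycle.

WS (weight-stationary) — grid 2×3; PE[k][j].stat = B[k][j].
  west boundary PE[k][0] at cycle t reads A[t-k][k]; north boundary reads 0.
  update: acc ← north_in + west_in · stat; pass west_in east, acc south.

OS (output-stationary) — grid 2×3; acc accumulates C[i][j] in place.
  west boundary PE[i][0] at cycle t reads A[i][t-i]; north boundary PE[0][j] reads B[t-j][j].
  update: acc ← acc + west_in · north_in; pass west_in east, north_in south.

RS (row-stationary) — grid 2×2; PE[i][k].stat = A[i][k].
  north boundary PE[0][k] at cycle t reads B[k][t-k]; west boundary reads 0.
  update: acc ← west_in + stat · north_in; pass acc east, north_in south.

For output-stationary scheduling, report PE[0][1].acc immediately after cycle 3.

OS 2×3: PE[0][1] cycle-by-cycle (with neighbour feeds):
  c0 r0c0: 24 / 8 / 3
  c0 r0c1: 0 / 0 / 0
  c1 r0c0: 31 / 7 / 1
  c1 r0c1: 24 / 8 / 3
  c2 r0c0: 31 / 0 / 0
  c2 r0c1: 87 / 7 / 9
  c3 r0c0: 31 / 0 / 0
  c3 r0c1: 87 / 0 / 0

PE[0][1].acc = 87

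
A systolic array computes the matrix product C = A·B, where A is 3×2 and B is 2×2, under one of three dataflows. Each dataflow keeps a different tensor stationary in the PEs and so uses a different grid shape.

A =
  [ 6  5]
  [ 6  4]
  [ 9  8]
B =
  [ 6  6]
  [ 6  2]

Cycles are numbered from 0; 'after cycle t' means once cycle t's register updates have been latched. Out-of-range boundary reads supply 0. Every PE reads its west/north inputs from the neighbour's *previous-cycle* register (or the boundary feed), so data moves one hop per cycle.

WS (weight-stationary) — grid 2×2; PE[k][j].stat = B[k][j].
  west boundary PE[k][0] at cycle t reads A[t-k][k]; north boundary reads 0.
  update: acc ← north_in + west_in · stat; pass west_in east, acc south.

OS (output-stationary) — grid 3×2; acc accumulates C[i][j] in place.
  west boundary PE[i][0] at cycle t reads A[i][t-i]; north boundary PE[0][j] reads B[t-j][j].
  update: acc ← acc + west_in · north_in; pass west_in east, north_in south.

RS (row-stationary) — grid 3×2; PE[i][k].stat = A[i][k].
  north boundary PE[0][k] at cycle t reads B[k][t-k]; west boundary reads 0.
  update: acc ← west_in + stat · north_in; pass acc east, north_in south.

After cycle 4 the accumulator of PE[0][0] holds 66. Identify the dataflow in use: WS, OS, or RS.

WS [2×2] PE[0][0] across cycles:
  after 0 — PE[0][0] acc=36, pass-E 6, pass-S 36
  after 1 — PE[0][0] acc=36, pass-E 6, pass-S 36
  after 2 — PE[0][0] acc=54, pass-E 9, pass-S 54
  after 3 — PE[0][0] acc=0, pass-E 0, pass-S 0
  after 4 — PE[0][0] acc=0, pass-E 0, pass-S 0
OS [3×2] PE[0][0] across cycles:
  after 0 — PE[0][0] acc=36, pass-E 6, pass-S 6
  after 1 — PE[0][0] acc=66, pass-E 5, pass-S 6
  after 2 — PE[0][0] acc=66, pass-E 0, pass-S 0
  after 3 — PE[0][0] acc=66, pass-E 0, pass-S 0
  after 4 — PE[0][0] acc=66, pass-E 0, pass-S 0
RS [3×2] PE[0][0] across cycles:
  after 0 — PE[0][0] acc=36, pass-E 36, pass-S 6
  after 1 — PE[0][0] acc=36, pass-E 36, pass-S 6
  after 2 — PE[0][0] acc=0, pass-E 0, pass-S 0
  after 3 — PE[0][0] acc=0, pass-E 0, pass-S 0
  after 4 — PE[0][0] acc=0, pass-E 0, pass-S 0

dataflow = OS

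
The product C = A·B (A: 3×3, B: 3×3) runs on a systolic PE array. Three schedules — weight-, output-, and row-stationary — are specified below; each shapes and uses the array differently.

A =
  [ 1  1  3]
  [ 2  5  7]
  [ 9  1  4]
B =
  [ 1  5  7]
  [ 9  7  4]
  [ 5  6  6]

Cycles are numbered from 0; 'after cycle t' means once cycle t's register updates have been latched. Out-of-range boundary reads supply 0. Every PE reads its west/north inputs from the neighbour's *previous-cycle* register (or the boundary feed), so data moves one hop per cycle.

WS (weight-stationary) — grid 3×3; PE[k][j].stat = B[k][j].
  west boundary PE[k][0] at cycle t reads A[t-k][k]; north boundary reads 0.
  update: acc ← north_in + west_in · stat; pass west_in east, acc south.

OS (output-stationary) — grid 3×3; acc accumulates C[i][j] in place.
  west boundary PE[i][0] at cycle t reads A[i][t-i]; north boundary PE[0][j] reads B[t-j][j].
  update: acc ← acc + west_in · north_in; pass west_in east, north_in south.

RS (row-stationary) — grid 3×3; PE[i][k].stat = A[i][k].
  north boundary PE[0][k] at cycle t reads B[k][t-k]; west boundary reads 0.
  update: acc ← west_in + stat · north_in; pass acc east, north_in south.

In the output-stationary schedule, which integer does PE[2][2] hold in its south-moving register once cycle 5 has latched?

register = 4

OS 3×3: PE[2][2] cycle-by-cycle (with neighbour feeds):
  @0  [1,2]  acc 0  |  →0  ↓0
  @0  [2,1]  acc 0  |  →0  ↓0
  @0  [2,2]  acc 0  |  →0  ↓0
  @1  [1,2]  acc 0  |  →0  ↓0
  @1  [2,1]  acc 0  |  →0  ↓0
  @1  [2,2]  acc 0  |  →0  ↓0
  @2  [1,2]  acc 0  |  →0  ↓0
  @2  [2,1]  acc 0  |  →0  ↓0
  @2  [2,2]  acc 0  |  →0  ↓0
  @3  [1,2]  acc 14  |  →2  ↓7
  @3  [2,1]  acc 45  |  →9  ↓5
  @3  [2,2]  acc 0  |  →0  ↓0
  @4  [1,2]  acc 34  |  →5  ↓4
  @4  [2,1]  acc 52  |  →1  ↓7
  @4  [2,2]  acc 63  |  →9  ↓7
  @5  [1,2]  acc 76  |  →7  ↓6
  @5  [2,1]  acc 76  |  →4  ↓6
  @5  [2,2]  acc 67  |  →1  ↓4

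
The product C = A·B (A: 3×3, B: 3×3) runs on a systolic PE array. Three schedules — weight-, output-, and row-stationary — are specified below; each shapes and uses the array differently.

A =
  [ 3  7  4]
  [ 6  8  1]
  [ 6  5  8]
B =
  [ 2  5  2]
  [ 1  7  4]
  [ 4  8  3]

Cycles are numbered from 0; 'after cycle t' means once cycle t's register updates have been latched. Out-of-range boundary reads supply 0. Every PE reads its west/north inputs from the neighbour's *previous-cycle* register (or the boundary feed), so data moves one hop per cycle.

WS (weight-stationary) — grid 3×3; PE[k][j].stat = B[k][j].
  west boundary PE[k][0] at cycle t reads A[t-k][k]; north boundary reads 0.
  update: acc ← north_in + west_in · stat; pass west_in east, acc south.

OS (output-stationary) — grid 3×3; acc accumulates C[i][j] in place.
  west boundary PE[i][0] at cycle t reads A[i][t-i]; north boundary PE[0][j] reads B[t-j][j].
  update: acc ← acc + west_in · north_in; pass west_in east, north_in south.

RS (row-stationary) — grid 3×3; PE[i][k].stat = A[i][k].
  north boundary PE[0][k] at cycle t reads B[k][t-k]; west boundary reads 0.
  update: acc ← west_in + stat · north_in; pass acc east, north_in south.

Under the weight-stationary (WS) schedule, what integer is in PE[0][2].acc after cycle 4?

PE[0][2].acc = 12

Tracing WS — 3×3 array, target PE[0][2]:
  cycle 0: PE[0][1] → acc 0, east 0, south 0
  cycle 0: PE[0][2] → acc 0, east 0, south 0
  cycle 1: PE[0][1] → acc 15, east 3, south 15
  cycle 1: PE[0][2] → acc 0, east 0, south 0
  cycle 2: PE[0][1] → acc 30, east 6, south 30
  cycle 2: PE[0][2] → acc 6, east 3, south 6
  cycle 3: PE[0][1] → acc 30, east 6, south 30
  cycle 3: PE[0][2] → acc 12, east 6, south 12
  cycle 4: PE[0][1] → acc 0, east 0, south 0
  cycle 4: PE[0][2] → acc 12, east 6, south 12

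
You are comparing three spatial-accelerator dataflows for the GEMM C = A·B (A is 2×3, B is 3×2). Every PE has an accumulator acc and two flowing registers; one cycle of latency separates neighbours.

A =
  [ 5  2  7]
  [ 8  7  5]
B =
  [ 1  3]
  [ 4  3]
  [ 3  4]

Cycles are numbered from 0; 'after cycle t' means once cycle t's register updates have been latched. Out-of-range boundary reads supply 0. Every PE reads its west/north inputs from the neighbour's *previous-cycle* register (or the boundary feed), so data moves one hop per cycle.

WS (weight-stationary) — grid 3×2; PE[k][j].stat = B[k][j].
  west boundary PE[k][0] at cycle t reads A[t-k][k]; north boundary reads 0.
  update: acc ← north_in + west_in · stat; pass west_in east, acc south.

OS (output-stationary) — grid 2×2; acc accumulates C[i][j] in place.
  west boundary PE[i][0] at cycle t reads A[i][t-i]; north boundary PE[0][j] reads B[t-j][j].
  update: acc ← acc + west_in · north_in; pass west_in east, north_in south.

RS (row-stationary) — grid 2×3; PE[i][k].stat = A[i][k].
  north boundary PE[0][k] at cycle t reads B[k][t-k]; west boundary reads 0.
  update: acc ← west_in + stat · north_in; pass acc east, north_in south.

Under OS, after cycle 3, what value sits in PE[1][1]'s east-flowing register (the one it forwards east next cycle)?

register = 7

Tracing OS — 2×2 array, target PE[1][1]:
  t=0 PE[0][1]: acc=0 h=0 v=0
  t=0 PE[1][0]: acc=0 h=0 v=0
  t=0 PE[1][1]: acc=0 h=0 v=0
  t=1 PE[0][1]: acc=15 h=5 v=3
  t=1 PE[1][0]: acc=8 h=8 v=1
  t=1 PE[1][1]: acc=0 h=0 v=0
  t=2 PE[0][1]: acc=21 h=2 v=3
  t=2 PE[1][0]: acc=36 h=7 v=4
  t=2 PE[1][1]: acc=24 h=8 v=3
  t=3 PE[0][1]: acc=49 h=7 v=4
  t=3 PE[1][0]: acc=51 h=5 v=3
  t=3 PE[1][1]: acc=45 h=7 v=3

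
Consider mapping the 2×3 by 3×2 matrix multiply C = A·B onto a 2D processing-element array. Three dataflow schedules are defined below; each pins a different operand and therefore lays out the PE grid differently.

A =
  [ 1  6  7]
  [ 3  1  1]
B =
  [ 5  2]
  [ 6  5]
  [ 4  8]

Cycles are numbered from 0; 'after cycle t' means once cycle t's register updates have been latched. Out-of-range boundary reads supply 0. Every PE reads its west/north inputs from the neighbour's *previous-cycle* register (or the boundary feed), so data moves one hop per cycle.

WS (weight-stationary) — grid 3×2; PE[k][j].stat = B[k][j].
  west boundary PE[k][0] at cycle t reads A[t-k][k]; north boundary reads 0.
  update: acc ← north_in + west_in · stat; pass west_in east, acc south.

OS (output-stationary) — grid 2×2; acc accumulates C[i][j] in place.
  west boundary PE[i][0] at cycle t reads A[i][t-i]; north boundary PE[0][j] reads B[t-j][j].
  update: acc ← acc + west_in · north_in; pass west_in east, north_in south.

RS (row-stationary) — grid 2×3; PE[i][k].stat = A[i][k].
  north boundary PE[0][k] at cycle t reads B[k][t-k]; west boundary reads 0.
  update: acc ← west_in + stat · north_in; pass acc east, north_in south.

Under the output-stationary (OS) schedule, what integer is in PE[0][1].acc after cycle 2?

PE[0][1].acc = 32

OS (2×2). Following PE[0][1] plus its west/north inputs:
  @0  [0,0]  acc 5  |  →1  ↓5
  @0  [0,1]  acc 0  |  →0  ↓0
  @1  [0,0]  acc 41  |  →6  ↓6
  @1  [0,1]  acc 2  |  →1  ↓2
  @2  [0,0]  acc 69  |  →7  ↓4
  @2  [0,1]  acc 32  |  →6  ↓5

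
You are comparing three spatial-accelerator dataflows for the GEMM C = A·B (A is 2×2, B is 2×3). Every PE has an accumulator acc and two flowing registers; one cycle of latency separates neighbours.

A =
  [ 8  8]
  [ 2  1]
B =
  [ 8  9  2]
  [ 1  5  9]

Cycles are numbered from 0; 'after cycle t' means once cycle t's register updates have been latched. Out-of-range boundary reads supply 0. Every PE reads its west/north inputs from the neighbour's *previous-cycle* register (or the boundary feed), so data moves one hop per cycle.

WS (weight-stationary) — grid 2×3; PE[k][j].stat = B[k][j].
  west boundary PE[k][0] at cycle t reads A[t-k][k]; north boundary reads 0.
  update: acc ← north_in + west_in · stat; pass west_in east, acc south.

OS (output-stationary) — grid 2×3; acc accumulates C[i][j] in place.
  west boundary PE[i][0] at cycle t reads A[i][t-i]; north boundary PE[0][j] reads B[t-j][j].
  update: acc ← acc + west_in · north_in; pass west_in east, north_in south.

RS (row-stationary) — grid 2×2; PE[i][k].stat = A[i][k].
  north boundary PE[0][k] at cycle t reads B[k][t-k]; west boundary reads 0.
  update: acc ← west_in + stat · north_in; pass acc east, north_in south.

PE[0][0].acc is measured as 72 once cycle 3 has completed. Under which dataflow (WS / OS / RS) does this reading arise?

dataflow = OS

WS (2×3 grid), PE[0][0]:
  @0  [0,0]  acc 64  |  →8  ↓64
  @1  [0,0]  acc 16  |  →2  ↓16
  @2  [0,0]  acc 0  |  →0  ↓0
  @3  [0,0]  acc 0  |  →0  ↓0
OS (2×3 grid), PE[0][0]:
  @0  [0,0]  acc 64  |  →8  ↓8
  @1  [0,0]  acc 72  |  →8  ↓1
  @2  [0,0]  acc 72  |  →0  ↓0
  @3  [0,0]  acc 72  |  →0  ↓0
RS (2×2 grid), PE[0][0]:
  @0  [0,0]  acc 64  |  →64  ↓8
  @1  [0,0]  acc 72  |  →72  ↓9
  @2  [0,0]  acc 16  |  →16  ↓2
  @3  [0,0]  acc 0  |  →0  ↓0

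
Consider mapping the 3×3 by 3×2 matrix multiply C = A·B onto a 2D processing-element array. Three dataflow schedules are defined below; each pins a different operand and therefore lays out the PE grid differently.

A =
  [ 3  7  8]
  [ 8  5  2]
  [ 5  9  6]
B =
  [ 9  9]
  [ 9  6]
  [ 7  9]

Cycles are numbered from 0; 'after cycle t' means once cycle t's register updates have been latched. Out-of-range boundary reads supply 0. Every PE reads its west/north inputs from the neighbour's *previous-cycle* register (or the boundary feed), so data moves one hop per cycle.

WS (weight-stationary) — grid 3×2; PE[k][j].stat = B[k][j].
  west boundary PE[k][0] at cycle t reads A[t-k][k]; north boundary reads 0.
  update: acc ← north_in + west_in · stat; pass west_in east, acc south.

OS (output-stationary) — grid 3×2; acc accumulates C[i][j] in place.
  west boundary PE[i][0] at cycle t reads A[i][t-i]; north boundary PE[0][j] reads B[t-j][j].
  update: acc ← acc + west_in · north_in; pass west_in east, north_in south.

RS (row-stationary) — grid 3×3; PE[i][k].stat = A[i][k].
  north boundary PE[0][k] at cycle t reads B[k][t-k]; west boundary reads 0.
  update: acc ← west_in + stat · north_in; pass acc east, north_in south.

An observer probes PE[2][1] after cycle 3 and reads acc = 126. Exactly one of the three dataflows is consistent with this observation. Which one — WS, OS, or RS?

WS (3×2 grid), PE[2][1]:
  0: (2,1).acc=0  regs=<0,0>
  1: (2,1).acc=0  regs=<0,0>
  2: (2,1).acc=0  regs=<0,0>
  3: (2,1).acc=141  regs=<8,141>
OS (3×2 grid), PE[2][1]:
  0: (2,1).acc=0  regs=<0,0>
  1: (2,1).acc=0  regs=<0,0>
  2: (2,1).acc=0  regs=<0,0>
  3: (2,1).acc=45  regs=<5,9>
RS (3×3 grid), PE[2][1]:
  0: (2,1).acc=0  regs=<0,0>
  1: (2,1).acc=0  regs=<0,0>
  2: (2,1).acc=0  regs=<0,0>
  3: (2,1).acc=126  regs=<126,9>

dataflow = RS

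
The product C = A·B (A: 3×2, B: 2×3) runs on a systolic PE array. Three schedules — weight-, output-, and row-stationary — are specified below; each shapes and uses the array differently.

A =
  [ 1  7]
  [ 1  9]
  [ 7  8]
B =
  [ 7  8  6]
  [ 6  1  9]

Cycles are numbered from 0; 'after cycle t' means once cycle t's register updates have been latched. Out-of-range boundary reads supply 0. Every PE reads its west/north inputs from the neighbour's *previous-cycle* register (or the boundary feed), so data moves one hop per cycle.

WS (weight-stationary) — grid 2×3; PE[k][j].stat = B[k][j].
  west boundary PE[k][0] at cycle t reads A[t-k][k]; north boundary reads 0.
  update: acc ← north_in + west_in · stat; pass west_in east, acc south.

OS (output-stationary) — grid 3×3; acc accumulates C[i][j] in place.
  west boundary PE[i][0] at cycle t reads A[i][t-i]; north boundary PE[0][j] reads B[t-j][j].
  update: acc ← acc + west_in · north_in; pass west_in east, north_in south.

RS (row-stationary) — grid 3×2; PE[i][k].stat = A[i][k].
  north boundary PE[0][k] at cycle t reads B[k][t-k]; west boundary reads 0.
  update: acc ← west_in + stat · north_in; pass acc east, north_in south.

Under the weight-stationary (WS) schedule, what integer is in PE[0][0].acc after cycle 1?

WS (2×3). Following PE[0][0] plus its west/north inputs:
  0: (0,0).acc=7  regs=<1,7>
  1: (0,0).acc=7  regs=<1,7>

PE[0][0].acc = 7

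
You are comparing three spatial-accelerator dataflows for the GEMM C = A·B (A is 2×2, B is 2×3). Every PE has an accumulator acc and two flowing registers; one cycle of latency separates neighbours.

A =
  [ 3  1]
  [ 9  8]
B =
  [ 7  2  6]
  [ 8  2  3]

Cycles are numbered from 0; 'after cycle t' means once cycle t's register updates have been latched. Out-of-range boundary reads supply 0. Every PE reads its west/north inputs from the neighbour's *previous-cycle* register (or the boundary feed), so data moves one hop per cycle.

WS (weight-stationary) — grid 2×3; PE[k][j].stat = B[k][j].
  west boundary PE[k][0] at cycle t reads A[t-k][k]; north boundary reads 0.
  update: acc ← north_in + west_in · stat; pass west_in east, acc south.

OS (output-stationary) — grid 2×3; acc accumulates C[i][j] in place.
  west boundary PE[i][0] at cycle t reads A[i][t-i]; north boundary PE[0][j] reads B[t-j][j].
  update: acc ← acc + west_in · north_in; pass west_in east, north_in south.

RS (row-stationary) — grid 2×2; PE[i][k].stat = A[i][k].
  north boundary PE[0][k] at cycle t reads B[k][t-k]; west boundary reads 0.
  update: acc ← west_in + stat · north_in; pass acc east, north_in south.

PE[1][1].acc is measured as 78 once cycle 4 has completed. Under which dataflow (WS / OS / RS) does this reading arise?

— WS: 2×3; PE[1][1] trace:
  after 0 — PE[1][1] acc=0, pass-E 0, pass-S 0
  after 1 — PE[1][1] acc=0, pass-E 0, pass-S 0
  after 2 — PE[1][1] acc=8, pass-E 1, pass-S 8
  after 3 — PE[1][1] acc=34, pass-E 8, pass-S 34
  after 4 — PE[1][1] acc=0, pass-E 0, pass-S 0
— OS: 2×3; PE[1][1] trace:
  after 0 — PE[1][1] acc=0, pass-E 0, pass-S 0
  after 1 — PE[1][1] acc=0, pass-E 0, pass-S 0
  after 2 — PE[1][1] acc=18, pass-E 9, pass-S 2
  after 3 — PE[1][1] acc=34, pass-E 8, pass-S 2
  after 4 — PE[1][1] acc=34, pass-E 0, pass-S 0
— RS: 2×2; PE[1][1] trace:
  after 0 — PE[1][1] acc=0, pass-E 0, pass-S 0
  after 1 — PE[1][1] acc=0, pass-E 0, pass-S 0
  after 2 — PE[1][1] acc=127, pass-E 127, pass-S 8
  after 3 — PE[1][1] acc=34, pass-E 34, pass-S 2
  after 4 — PE[1][1] acc=78, pass-E 78, pass-S 3

dataflow = RS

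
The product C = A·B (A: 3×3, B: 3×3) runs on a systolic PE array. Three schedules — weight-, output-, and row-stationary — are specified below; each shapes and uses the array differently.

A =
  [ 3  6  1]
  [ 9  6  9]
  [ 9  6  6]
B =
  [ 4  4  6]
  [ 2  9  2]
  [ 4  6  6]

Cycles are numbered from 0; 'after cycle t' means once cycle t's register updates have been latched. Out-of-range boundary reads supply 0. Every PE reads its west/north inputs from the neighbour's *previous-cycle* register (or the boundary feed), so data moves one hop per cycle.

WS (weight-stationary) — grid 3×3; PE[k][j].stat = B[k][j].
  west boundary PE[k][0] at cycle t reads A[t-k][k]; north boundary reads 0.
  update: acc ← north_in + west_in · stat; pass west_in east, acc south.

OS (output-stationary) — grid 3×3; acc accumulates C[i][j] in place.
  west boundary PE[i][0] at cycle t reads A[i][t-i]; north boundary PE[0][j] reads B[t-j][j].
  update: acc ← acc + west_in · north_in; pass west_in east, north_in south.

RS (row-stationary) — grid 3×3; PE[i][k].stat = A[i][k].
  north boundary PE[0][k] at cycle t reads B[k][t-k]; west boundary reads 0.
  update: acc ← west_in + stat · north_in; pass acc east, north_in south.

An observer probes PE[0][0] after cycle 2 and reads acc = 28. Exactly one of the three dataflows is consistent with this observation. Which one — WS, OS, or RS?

WS [3×3] PE[0][0] across cycles:
  c0 r0c0: 12 / 3 / 12
  c1 r0c0: 36 / 9 / 36
  c2 r0c0: 36 / 9 / 36
OS [3×3] PE[0][0] across cycles:
  c0 r0c0: 12 / 3 / 4
  c1 r0c0: 24 / 6 / 2
  c2 r0c0: 28 / 1 / 4
RS [3×3] PE[0][0] across cycles:
  c0 r0c0: 12 / 12 / 4
  c1 r0c0: 12 / 12 / 4
  c2 r0c0: 18 / 18 / 6

dataflow = OS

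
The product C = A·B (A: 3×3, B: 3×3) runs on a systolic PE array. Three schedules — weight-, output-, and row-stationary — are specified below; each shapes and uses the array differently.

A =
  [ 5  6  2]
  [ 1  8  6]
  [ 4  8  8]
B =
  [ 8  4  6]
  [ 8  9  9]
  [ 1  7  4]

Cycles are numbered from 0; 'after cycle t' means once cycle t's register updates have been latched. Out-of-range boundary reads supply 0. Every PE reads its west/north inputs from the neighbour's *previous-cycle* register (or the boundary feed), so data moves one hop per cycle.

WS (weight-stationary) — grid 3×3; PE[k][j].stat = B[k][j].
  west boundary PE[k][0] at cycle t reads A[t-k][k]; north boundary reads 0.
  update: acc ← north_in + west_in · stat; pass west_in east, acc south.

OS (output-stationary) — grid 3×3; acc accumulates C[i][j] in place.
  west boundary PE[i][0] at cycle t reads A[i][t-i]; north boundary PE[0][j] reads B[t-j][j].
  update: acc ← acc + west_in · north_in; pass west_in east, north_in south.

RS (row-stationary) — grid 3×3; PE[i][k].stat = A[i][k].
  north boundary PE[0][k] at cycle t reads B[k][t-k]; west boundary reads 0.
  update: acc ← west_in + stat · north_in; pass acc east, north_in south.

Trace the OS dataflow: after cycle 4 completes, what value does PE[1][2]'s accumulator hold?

OS 3×3: PE[1][2] cycle-by-cycle (with neighbour feeds):
  @0  [0,2]  acc 0  |  →0  ↓0
  @0  [1,1]  acc 0  |  →0  ↓0
  @0  [1,2]  acc 0  |  →0  ↓0
  @1  [0,2]  acc 0  |  →0  ↓0
  @1  [1,1]  acc 0  |  →0  ↓0
  @1  [1,2]  acc 0  |  →0  ↓0
  @2  [0,2]  acc 30  |  →5  ↓6
  @2  [1,1]  acc 4  |  →1  ↓4
  @2  [1,2]  acc 0  |  →0  ↓0
  @3  [0,2]  acc 84  |  →6  ↓9
  @3  [1,1]  acc 76  |  →8  ↓9
  @3  [1,2]  acc 6  |  →1  ↓6
  @4  [0,2]  acc 92  |  →2  ↓4
  @4  [1,1]  acc 118  |  →6  ↓7
  @4  [1,2]  acc 78  |  →8  ↓9

PE[1][2].acc = 78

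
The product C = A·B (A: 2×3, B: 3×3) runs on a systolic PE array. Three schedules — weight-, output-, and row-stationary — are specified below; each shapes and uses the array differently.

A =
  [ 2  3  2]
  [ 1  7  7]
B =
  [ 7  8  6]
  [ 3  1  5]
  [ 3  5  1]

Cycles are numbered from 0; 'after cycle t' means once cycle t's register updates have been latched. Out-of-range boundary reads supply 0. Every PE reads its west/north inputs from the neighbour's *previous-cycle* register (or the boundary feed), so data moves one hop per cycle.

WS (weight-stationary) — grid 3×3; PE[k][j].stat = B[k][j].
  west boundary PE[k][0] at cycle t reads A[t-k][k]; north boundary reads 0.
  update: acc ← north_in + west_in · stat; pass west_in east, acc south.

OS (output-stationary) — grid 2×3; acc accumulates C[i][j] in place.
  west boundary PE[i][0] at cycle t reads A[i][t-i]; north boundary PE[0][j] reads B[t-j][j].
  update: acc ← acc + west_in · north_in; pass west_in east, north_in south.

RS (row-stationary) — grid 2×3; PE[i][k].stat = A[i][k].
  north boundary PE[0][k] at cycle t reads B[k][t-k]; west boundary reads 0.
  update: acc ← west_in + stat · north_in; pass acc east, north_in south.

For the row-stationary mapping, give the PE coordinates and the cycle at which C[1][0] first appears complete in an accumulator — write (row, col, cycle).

(row, col, cycle) = (1, 2, 3)

RS — PE[1][2] is where C[1][0] collects:
  t=0 PE[1][2]: acc=0 h=0 v=0
  t=1 PE[1][2]: acc=0 h=0 v=0
  t=2 PE[1][2]: acc=0 h=0 v=0
  t=3 PE[1][2]: acc=49 h=49 v=3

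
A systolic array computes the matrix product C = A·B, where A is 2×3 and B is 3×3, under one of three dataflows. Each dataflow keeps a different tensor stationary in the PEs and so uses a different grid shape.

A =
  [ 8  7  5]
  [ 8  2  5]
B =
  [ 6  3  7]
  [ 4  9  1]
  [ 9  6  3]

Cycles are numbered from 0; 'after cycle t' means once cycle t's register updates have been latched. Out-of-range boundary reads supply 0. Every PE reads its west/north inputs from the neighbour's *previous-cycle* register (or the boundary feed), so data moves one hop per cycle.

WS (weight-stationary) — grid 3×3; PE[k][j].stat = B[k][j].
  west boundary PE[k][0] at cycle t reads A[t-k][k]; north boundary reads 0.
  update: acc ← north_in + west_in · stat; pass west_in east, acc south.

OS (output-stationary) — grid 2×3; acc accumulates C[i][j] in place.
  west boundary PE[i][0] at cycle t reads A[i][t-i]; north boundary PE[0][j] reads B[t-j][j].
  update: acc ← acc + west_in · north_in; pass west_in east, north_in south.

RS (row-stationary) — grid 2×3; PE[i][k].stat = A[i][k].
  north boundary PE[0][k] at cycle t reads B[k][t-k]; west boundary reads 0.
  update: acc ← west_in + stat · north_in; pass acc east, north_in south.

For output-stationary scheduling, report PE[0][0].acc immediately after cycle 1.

PE[0][0].acc = 76

OS (2×3). Following PE[0][0] plus its west/north inputs:
  t=0 PE[0][0]: acc=48 h=8 v=6
  t=1 PE[0][0]: acc=76 h=7 v=4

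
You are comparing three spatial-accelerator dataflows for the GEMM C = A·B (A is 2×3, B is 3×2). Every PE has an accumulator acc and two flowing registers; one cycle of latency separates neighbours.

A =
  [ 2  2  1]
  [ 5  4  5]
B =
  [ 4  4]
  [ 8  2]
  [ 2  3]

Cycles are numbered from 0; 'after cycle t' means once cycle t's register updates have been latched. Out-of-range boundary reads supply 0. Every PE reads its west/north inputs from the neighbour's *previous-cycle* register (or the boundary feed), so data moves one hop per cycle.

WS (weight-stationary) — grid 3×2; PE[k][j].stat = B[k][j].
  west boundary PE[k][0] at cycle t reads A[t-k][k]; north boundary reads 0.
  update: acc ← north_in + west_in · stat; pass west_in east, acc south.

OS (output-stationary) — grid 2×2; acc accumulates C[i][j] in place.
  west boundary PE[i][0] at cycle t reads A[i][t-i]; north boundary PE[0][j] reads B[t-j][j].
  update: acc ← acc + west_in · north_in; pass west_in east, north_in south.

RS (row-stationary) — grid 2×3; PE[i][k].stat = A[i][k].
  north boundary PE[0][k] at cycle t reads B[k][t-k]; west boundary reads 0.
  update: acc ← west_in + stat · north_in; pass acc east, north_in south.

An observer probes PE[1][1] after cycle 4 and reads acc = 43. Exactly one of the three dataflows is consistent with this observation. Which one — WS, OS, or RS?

dataflow = OS

Under WS (3×2), PE[1][1]:
  0: (1,1).acc=0  regs=<0,0>
  1: (1,1).acc=0  regs=<0,0>
  2: (1,1).acc=12  regs=<2,12>
  3: (1,1).acc=28  regs=<4,28>
  4: (1,1).acc=0  regs=<0,0>
Under OS (2×2), PE[1][1]:
  0: (1,1).acc=0  regs=<0,0>
  1: (1,1).acc=0  regs=<0,0>
  2: (1,1).acc=20  regs=<5,4>
  3: (1,1).acc=28  regs=<4,2>
  4: (1,1).acc=43  regs=<5,3>
Under RS (2×3), PE[1][1]:
  0: (1,1).acc=0  regs=<0,0>
  1: (1,1).acc=0  regs=<0,0>
  2: (1,1).acc=52  regs=<52,8>
  3: (1,1).acc=28  regs=<28,2>
  4: (1,1).acc=0  regs=<0,0>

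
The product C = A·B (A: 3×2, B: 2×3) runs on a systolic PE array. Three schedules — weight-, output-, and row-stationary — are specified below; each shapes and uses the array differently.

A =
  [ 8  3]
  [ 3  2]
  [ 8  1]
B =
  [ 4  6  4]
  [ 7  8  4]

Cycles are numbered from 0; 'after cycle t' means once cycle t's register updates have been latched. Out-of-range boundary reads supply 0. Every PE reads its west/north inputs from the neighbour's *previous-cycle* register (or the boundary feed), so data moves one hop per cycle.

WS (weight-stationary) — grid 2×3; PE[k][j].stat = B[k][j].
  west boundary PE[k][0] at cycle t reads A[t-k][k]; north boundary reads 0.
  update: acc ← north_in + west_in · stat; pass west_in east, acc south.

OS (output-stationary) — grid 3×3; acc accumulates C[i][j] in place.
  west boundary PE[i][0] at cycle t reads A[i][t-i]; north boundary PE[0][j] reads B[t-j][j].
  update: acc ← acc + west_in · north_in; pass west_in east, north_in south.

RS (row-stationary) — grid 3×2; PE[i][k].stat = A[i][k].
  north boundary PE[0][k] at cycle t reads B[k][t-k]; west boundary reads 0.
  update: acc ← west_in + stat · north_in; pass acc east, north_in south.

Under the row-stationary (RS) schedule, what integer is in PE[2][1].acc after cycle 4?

RS 3×2: PE[2][1] cycle-by-cycle (with neighbour feeds):
  @0  [1,1]  acc 0  |  →0  ↓0
  @0  [2,0]  acc 0  |  →0  ↓0
  @0  [2,1]  acc 0  |  →0  ↓0
  @1  [1,1]  acc 0  |  →0  ↓0
  @1  [2,0]  acc 0  |  →0  ↓0
  @1  [2,1]  acc 0  |  →0  ↓0
  @2  [1,1]  acc 26  |  →26  ↓7
  @2  [2,0]  acc 32  |  →32  ↓4
  @2  [2,1]  acc 0  |  →0  ↓0
  @3  [1,1]  acc 34  |  →34  ↓8
  @3  [2,0]  acc 48  |  →48  ↓6
  @3  [2,1]  acc 39  |  →39  ↓7
  @4  [1,1]  acc 20  |  →20  ↓4
  @4  [2,0]  acc 32  |  →32  ↓4
  @4  [2,1]  acc 56  |  →56  ↓8

PE[2][1].acc = 56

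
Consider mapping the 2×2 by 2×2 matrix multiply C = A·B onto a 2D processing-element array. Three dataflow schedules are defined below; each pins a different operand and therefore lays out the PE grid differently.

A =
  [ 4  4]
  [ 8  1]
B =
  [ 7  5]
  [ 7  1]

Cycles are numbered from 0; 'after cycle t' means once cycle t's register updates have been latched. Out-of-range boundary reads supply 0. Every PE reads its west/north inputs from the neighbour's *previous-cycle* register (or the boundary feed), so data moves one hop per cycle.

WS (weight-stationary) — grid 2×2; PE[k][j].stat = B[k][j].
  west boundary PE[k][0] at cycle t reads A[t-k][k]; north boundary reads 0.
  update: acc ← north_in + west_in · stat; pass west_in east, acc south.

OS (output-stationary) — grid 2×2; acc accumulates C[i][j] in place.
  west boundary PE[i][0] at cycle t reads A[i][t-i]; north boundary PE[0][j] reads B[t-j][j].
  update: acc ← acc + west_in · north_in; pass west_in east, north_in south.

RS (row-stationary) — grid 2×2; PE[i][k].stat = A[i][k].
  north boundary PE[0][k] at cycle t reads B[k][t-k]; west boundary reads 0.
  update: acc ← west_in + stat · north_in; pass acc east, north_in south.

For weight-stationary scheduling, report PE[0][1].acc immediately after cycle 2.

WS on a 2×2 grid — tracing PE[0][1] and its feeders:
  @0  [0,0]  acc 28  |  →4  ↓28
  @0  [0,1]  acc 0  |  →0  ↓0
  @1  [0,0]  acc 56  |  →8  ↓56
  @1  [0,1]  acc 20  |  →4  ↓20
  @2  [0,0]  acc 0  |  →0  ↓0
  @2  [0,1]  acc 40  |  →8  ↓40

PE[0][1].acc = 40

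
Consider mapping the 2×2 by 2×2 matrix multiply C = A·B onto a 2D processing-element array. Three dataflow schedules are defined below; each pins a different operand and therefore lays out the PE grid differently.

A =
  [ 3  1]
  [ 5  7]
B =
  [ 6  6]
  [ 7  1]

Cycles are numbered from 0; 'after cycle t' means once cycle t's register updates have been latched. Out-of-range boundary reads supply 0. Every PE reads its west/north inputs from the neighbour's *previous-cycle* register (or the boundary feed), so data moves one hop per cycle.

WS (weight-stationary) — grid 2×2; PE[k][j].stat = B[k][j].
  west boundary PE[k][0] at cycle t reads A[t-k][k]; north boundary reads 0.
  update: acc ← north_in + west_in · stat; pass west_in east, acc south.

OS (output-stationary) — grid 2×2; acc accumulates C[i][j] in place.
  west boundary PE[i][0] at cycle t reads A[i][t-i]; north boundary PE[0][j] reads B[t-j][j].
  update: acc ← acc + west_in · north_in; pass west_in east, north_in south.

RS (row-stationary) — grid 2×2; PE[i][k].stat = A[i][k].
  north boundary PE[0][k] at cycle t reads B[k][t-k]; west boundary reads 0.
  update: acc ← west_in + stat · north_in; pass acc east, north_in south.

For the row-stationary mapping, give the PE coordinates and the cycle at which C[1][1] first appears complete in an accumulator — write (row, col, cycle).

Under RS, C[1][1] lands at PE[1][1]:
  c0 r1c1: 0 / 0 / 0
  c1 r1c1: 0 / 0 / 0
  c2 r1c1: 79 / 79 / 7
  c3 r1c1: 37 / 37 / 1

(row, col, cycle) = (1, 1, 3)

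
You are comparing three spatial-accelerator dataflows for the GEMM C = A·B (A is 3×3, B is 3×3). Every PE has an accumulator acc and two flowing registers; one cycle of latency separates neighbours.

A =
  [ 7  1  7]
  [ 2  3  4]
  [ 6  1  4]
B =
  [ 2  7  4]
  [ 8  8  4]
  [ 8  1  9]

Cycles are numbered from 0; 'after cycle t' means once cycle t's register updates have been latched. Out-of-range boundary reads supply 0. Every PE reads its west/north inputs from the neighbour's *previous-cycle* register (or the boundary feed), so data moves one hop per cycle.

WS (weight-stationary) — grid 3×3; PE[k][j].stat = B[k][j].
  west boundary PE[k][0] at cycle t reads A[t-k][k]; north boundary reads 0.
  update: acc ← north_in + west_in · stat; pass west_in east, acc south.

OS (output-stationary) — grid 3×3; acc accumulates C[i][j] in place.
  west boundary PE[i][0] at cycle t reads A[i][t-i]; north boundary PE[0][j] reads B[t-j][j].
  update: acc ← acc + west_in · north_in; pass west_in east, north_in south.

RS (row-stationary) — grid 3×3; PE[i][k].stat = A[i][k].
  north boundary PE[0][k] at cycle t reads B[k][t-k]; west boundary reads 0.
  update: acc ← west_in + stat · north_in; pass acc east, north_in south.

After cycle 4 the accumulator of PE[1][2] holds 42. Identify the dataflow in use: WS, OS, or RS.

dataflow = RS

WS (3×3 grid), PE[1][2]:
  c0 r1c2: 0 / 0 / 0
  c1 r1c2: 0 / 0 / 0
  c2 r1c2: 0 / 0 / 0
  c3 r1c2: 32 / 1 / 32
  c4 r1c2: 20 / 3 / 20
OS (3×3 grid), PE[1][2]:
  c0 r1c2: 0 / 0 / 0
  c1 r1c2: 0 / 0 / 0
  c2 r1c2: 0 / 0 / 0
  c3 r1c2: 8 / 2 / 4
  c4 r1c2: 20 / 3 / 4
RS (3×3 grid), PE[1][2]:
  c0 r1c2: 0 / 0 / 0
  c1 r1c2: 0 / 0 / 0
  c2 r1c2: 0 / 0 / 0
  c3 r1c2: 60 / 60 / 8
  c4 r1c2: 42 / 42 / 1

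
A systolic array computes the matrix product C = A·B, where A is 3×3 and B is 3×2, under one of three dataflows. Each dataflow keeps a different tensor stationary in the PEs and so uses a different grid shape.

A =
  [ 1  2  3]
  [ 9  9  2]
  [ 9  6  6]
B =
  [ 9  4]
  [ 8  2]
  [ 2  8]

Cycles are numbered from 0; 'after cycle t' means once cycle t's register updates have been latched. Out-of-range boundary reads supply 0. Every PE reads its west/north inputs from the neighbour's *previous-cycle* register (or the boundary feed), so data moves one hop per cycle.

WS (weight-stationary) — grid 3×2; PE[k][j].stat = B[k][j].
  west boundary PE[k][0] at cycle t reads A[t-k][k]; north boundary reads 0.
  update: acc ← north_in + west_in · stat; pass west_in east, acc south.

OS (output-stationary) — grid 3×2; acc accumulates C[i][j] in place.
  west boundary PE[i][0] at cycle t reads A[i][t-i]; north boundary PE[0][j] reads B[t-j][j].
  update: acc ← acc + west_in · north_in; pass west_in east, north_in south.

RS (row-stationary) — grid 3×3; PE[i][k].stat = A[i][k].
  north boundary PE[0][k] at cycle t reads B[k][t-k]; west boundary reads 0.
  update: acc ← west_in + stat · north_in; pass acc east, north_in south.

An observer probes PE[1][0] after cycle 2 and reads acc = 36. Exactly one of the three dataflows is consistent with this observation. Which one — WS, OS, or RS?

Under WS (3×2), PE[1][0]:
  t=0 PE[1][0]: acc=0 h=0 v=0
  t=1 PE[1][0]: acc=25 h=2 v=25
  t=2 PE[1][0]: acc=153 h=9 v=153
Under OS (3×2), PE[1][0]:
  t=0 PE[1][0]: acc=0 h=0 v=0
  t=1 PE[1][0]: acc=81 h=9 v=9
  t=2 PE[1][0]: acc=153 h=9 v=8
Under RS (3×3), PE[1][0]:
  t=0 PE[1][0]: acc=0 h=0 v=0
  t=1 PE[1][0]: acc=81 h=81 v=9
  t=2 PE[1][0]: acc=36 h=36 v=4

dataflow = RS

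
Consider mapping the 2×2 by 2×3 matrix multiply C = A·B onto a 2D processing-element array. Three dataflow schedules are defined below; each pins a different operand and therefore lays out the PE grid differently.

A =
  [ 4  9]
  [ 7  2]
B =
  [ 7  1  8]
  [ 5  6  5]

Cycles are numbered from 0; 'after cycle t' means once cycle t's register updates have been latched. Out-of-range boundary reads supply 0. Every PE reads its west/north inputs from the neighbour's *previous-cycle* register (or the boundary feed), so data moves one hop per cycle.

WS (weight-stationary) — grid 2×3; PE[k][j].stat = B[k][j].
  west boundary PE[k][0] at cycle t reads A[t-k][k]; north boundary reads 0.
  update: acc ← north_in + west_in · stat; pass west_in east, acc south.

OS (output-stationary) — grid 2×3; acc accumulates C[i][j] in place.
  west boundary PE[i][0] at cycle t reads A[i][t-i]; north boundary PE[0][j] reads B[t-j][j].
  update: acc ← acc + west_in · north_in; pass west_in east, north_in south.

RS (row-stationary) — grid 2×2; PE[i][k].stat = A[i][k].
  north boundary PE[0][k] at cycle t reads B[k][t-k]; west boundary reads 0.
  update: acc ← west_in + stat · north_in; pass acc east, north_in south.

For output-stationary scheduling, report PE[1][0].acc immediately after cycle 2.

PE[1][0].acc = 59

OS (2×3). Following PE[1][0] plus its west/north inputs:
  @0  [0,0]  acc 28  |  →4  ↓7
  @0  [1,0]  acc 0  |  →0  ↓0
  @1  [0,0]  acc 73  |  →9  ↓5
  @1  [1,0]  acc 49  |  →7  ↓7
  @2  [0,0]  acc 73  |  →0  ↓0
  @2  [1,0]  acc 59  |  →2  ↓5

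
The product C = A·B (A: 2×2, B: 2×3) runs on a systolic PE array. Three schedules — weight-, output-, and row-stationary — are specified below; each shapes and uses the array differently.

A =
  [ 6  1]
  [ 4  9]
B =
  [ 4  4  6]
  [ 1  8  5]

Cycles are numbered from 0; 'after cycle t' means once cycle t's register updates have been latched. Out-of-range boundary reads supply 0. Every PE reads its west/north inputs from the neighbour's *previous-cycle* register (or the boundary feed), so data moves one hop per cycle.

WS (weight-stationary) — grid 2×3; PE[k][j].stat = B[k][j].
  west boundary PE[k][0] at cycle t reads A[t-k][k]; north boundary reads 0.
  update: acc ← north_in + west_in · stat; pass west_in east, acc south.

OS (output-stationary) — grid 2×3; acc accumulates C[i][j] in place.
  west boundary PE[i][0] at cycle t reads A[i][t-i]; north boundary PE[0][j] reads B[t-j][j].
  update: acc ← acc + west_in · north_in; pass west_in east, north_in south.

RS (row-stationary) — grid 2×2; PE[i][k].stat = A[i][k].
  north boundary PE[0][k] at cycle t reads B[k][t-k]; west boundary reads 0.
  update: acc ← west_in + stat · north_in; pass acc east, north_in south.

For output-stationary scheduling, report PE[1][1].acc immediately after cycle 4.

OS (2×3). Following PE[1][1] plus its west/north inputs:
  [0] (0,1) acc=0 (h:0 v:0)
  [0] (1,0) acc=0 (h:0 v:0)
  [0] (1,1) acc=0 (h:0 v:0)
  [1] (0,1) acc=24 (h:6 v:4)
  [1] (1,0) acc=16 (h:4 v:4)
  [1] (1,1) acc=0 (h:0 v:0)
  [2] (0,1) acc=32 (h:1 v:8)
  [2] (1,0) acc=25 (h:9 v:1)
  [2] (1,1) acc=16 (h:4 v:4)
  [3] (0,1) acc=32 (h:0 v:0)
  [3] (1,0) acc=25 (h:0 v:0)
  [3] (1,1) acc=88 (h:9 v:8)
  [4] (0,1) acc=32 (h:0 v:0)
  [4] (1,0) acc=25 (h:0 v:0)
  [4] (1,1) acc=88 (h:0 v:0)

PE[1][1].acc = 88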